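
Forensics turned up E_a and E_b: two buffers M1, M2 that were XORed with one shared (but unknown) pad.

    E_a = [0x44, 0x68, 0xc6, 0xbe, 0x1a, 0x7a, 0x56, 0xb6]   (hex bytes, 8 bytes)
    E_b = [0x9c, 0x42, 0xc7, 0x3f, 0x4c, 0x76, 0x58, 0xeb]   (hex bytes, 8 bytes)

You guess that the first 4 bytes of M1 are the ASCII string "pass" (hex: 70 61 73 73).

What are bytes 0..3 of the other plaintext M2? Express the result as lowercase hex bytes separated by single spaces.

a8 4b 72 f2

First, E_a ⊕ E_b = (M1 ⊕ K) ⊕ (M2 ⊕ K) = M1 ⊕ M2, so the key drops out. Then M2 = (M1 ⊕ M2) ⊕ M1 over the first 4 bytes.
byte 0: (44 XOR 9c) XOR 70 = d8 XOR 70 = a8
byte 1: (68 XOR 42) XOR 61 = 2a XOR 61 = 4b
byte 2: (c6 XOR c7) XOR 73 = 01 XOR 73 = 72
byte 3: (be XOR 3f) XOR 73 = 81 XOR 73 = f2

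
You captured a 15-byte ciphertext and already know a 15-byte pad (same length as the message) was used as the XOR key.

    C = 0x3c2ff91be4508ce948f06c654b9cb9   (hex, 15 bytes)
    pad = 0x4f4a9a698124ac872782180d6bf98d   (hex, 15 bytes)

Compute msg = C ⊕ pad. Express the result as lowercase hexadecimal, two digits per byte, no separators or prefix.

736563726574206e6f727468206534

XOR is its own inverse, so applying the key byte-wise gives the result directly.
byte 0: 3c ⊕ 4f = 73
byte 1: 2f ⊕ 4a = 65
byte 2: f9 ⊕ 9a = 63
byte 3: 1b ⊕ 69 = 72
byte 4: e4 ⊕ 81 = 65
byte 5: 50 ⊕ 24 = 74
byte 6: 8c ⊕ ac = 20
byte 7: e9 ⊕ 87 = 6e
byte 8: 48 ⊕ 27 = 6f
byte 9: f0 ⊕ 82 = 72
byte 10: 6c ⊕ 18 = 74
byte 11: 65 ⊕ 0d = 68
byte 12: 4b ⊕ 6b = 20
byte 13: 9c ⊕ f9 = 65
byte 14: b9 ⊕ 8d = 34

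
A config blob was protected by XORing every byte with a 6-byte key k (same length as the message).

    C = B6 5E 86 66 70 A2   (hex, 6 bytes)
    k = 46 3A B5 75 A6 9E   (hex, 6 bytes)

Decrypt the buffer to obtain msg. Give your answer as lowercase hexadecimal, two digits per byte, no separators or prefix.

f0643313d63c

XOR is its own inverse, so applying the key byte-wise gives the result directly.
b6 XOR 46 = f0
5e XOR 3a = 64
86 XOR b5 = 33
66 XOR 75 = 13
70 XOR a6 = d6
a2 XOR 9e = 3c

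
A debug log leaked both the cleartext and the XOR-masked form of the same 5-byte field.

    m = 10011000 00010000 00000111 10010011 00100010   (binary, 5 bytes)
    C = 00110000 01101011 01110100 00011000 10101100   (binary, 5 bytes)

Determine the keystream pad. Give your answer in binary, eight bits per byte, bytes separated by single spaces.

10101000 01111011 01110011 10001011 10001110

Since C = m ⊕ pad, XORing both sides with m gives pad = m ⊕ C.
byte 0: 98 XOR 30 = a8
byte 1: 10 XOR 6b = 7b
byte 2: 07 XOR 74 = 73
byte 3: 93 XOR 18 = 8b
byte 4: 22 XOR ac = 8e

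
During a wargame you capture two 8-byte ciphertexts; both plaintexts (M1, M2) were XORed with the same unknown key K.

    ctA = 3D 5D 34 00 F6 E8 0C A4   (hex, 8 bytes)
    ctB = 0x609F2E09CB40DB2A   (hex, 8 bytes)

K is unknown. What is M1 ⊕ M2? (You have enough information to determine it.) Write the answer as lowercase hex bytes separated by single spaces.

ctA ⊕ ctB = (M1 ⊕ K) ⊕ (M2 ⊕ K) = M1 ⊕ M2 — the shared key cancels under XOR.
3d XOR 60 = 5d
5d XOR 9f = c2
34 XOR 2e = 1a
00 XOR 09 = 09
f6 XOR cb = 3d
e8 XOR 40 = a8
0c XOR db = d7
a4 XOR 2a = 8e

5d c2 1a 09 3d a8 d7 8e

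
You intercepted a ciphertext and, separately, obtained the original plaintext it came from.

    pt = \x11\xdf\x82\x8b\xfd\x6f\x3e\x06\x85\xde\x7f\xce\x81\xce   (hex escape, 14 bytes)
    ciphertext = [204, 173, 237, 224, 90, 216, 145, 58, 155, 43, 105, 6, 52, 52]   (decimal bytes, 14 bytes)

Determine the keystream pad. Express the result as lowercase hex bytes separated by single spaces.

Since ciphertext = pt ⊕ pad, XORing both sides with pt gives pad = pt ⊕ ciphertext.
11 ^ cc = dd
df ^ ad = 72
82 ^ ed = 6f
8b ^ e0 = 6b
fd ^ 5a = a7
6f ^ d8 = b7
3e ^ 91 = af
06 ^ 3a = 3c
85 ^ 9b = 1e
de ^ 2b = f5
7f ^ 69 = 16
ce ^ 06 = c8
81 ^ 34 = b5
ce ^ 34 = fa

dd 72 6f 6b a7 b7 af 3c 1e f5 16 c8 b5 fa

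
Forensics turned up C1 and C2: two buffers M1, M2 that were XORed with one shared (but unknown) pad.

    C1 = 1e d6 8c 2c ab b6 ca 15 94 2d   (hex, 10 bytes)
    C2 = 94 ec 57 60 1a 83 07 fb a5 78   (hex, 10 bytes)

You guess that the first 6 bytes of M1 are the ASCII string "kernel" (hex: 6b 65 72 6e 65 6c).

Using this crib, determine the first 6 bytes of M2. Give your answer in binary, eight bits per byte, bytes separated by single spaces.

First, C1 ⊕ C2 = (M1 ⊕ K) ⊕ (M2 ⊕ K) = M1 ⊕ M2, so the key drops out. Then M2 = (M1 ⊕ M2) ⊕ M1 over the first 6 bytes.
byte 0: (1e xor 94) xor 6b = 8a xor 6b = e1
byte 1: (d6 xor ec) xor 65 = 3a xor 65 = 5f
byte 2: (8c xor 57) xor 72 = db xor 72 = a9
byte 3: (2c xor 60) xor 6e = 4c xor 6e = 22
byte 4: (ab xor 1a) xor 65 = b1 xor 65 = d4
byte 5: (b6 xor 83) xor 6c = 35 xor 6c = 59

11100001 01011111 10101001 00100010 11010100 01011001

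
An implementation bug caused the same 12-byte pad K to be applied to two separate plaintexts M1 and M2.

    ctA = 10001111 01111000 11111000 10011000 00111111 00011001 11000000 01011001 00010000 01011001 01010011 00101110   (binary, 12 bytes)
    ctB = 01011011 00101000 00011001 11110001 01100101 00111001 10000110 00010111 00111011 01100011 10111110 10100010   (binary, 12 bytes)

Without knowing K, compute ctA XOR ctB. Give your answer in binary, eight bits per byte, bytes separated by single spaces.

ctA ⊕ ctB = (M1 ⊕ K) ⊕ (M2 ⊕ K) = M1 ⊕ M2 — the shared key cancels under XOR.
8f ^ 5b = d4
78 ^ 28 = 50
f8 ^ 19 = e1
98 ^ f1 = 69
3f ^ 65 = 5a
19 ^ 39 = 20
c0 ^ 86 = 46
59 ^ 17 = 4e
10 ^ 3b = 2b
59 ^ 63 = 3a
53 ^ be = ed
2e ^ a2 = 8c

11010100 01010000 11100001 01101001 01011010 00100000 01000110 01001110 00101011 00111010 11101101 10001100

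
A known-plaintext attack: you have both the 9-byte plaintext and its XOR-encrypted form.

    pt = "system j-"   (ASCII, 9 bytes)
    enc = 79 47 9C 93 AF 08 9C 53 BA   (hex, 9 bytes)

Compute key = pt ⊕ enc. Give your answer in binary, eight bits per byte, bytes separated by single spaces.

00001010 00111110 11101111 11100111 11001010 01100101 10111100 00111001 10010111

Since enc = pt ⊕ key, XORing both sides with pt gives key = pt ⊕ enc.
115 xor 121 =  10
121 xor  71 =  62
115 xor 156 = 239
116 xor 147 = 231
101 xor 175 = 202
109 xor   8 = 101
 32 xor 156 = 188
106 xor  83 =  57
 45 xor 186 = 151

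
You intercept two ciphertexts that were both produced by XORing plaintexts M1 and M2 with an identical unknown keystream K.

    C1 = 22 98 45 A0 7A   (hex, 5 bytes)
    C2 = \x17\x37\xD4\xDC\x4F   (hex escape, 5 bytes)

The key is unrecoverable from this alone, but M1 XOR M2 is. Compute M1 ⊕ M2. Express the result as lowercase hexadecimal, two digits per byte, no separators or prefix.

C1 ⊕ C2 = (M1 ⊕ K) ⊕ (M2 ⊕ K) = M1 ⊕ M2 — the shared key cancels under XOR.
22 xor 17 = 35
98 xor 37 = af
45 xor d4 = 91
a0 xor dc = 7c
7a xor 4f = 35

35af917c35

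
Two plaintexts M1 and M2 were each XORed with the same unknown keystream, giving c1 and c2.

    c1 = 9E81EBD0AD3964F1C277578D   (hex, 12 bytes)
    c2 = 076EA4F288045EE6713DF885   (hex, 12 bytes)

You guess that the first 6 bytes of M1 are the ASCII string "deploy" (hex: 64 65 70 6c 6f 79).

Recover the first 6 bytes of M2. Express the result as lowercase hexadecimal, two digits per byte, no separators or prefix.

First, c1 ⊕ c2 = (M1 ⊕ K) ⊕ (M2 ⊕ K) = M1 ⊕ M2, so the key drops out. Then M2 = (M1 ⊕ M2) ⊕ M1 over the first 6 bytes.
byte 0: (9e ⊕ 07) ⊕ 64 = 99 ⊕ 64 = fd
byte 1: (81 ⊕ 6e) ⊕ 65 = ef ⊕ 65 = 8a
byte 2: (eb ⊕ a4) ⊕ 70 = 4f ⊕ 70 = 3f
byte 3: (d0 ⊕ f2) ⊕ 6c = 22 ⊕ 6c = 4e
byte 4: (ad ⊕ 88) ⊕ 6f = 25 ⊕ 6f = 4a
byte 5: (39 ⊕ 04) ⊕ 79 = 3d ⊕ 79 = 44

fd8a3f4e4a44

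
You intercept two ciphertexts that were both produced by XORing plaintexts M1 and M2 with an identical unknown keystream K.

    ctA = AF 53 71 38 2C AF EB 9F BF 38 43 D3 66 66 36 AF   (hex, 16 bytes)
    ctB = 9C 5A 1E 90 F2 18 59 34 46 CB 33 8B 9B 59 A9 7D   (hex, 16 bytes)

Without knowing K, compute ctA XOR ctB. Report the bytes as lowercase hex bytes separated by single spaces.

33 09 6f a8 de b7 b2 ab f9 f3 70 58 fd 3f 9f d2

ctA ⊕ ctB = (M1 ⊕ K) ⊕ (M2 ⊕ K) = M1 ⊕ M2 — the shared key cancels under XOR.
175 XOR 156 =  51
 83 XOR  90 =   9
113 XOR  30 = 111
 56 XOR 144 = 168
 44 XOR 242 = 222
175 XOR  24 = 183
235 XOR  89 = 178
159 XOR  52 = 171
191 XOR  70 = 249
 56 XOR 203 = 243
 67 XOR  51 = 112
211 XOR 139 =  88
102 XOR 155 = 253
102 XOR  89 =  63
 54 XOR 169 = 159
175 XOR 125 = 210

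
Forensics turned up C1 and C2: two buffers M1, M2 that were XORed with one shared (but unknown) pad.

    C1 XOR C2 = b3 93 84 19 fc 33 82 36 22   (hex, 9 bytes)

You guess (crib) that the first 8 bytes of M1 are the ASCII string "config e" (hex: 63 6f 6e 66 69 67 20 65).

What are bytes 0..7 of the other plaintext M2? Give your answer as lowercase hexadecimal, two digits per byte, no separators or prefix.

Since C1 ⊕ C2 = M1 ⊕ M2, XORing with the guessed M1 bytes yields the corresponding M2 bytes: M2 = (C1 ⊕ C2) ⊕ M1.
179 ⊕  99 = 208
147 ⊕ 111 = 252
132 ⊕ 110 = 234
 25 ⊕ 102 = 127
252 ⊕ 105 = 149
 51 ⊕ 103 =  84
130 ⊕  32 = 162
 54 ⊕ 101 =  83

d0fcea7f9554a253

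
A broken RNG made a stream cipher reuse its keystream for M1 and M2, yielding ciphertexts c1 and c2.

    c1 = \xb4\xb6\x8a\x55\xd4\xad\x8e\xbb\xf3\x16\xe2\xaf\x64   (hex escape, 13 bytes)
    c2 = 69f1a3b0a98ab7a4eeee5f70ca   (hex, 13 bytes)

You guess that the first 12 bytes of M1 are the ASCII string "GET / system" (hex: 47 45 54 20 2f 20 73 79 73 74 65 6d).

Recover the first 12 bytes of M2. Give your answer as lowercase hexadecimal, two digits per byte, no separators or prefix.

First, c1 ⊕ c2 = (M1 ⊕ K) ⊕ (M2 ⊕ K) = M1 ⊕ M2, so the key drops out. Then M2 = (M1 ⊕ M2) ⊕ M1 over the first 12 bytes.
byte 0: (b4 XOR 69) XOR 47 = dd XOR 47 = 9a
byte 1: (b6 XOR f1) XOR 45 = 47 XOR 45 = 02
byte 2: (8a XOR a3) XOR 54 = 29 XOR 54 = 7d
byte 3: (55 XOR b0) XOR 20 = e5 XOR 20 = c5
byte 4: (d4 XOR a9) XOR 2f = 7d XOR 2f = 52
byte 5: (ad XOR 8a) XOR 20 = 27 XOR 20 = 07
byte 6: (8e XOR b7) XOR 73 = 39 XOR 73 = 4a
byte 7: (bb XOR a4) XOR 79 = 1f XOR 79 = 66
byte 8: (f3 XOR ee) XOR 73 = 1d XOR 73 = 6e
byte 9: (16 XOR ee) XOR 74 = f8 XOR 74 = 8c
byte 10: (e2 XOR 5f) XOR 65 = bd XOR 65 = d8
byte 11: (af XOR 70) XOR 6d = df XOR 6d = b2

9a027dc552074a666e8cd8b2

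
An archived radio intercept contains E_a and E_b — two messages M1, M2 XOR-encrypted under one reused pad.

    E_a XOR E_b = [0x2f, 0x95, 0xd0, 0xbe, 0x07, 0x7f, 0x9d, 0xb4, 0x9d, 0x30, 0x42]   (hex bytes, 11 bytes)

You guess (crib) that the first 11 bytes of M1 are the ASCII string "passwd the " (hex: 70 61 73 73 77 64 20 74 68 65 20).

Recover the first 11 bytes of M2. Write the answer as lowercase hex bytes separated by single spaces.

5f f4 a3 cd 70 1b bd c0 f5 55 62

Since E_a ⊕ E_b = M1 ⊕ M2, XORing with the guessed M1 bytes yields the corresponding M2 bytes: M2 = (E_a ⊕ E_b) ⊕ M1.
2f ^ 70 = 5f
95 ^ 61 = f4
d0 ^ 73 = a3
be ^ 73 = cd
07 ^ 77 = 70
7f ^ 64 = 1b
9d ^ 20 = bd
b4 ^ 74 = c0
9d ^ 68 = f5
30 ^ 65 = 55
42 ^ 20 = 62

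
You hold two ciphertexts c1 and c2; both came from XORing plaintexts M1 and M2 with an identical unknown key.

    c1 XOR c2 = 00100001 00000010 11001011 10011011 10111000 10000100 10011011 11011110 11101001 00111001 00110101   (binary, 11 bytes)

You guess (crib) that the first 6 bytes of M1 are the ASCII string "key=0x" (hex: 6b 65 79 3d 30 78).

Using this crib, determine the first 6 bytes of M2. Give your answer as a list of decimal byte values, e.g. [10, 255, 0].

Since c1 ⊕ c2 = M1 ⊕ M2, XORing with the guessed M1 bytes yields the corresponding M2 bytes: M2 = (c1 ⊕ c2) ⊕ M1.
byte 0: 21 XOR 6b = 4a
byte 1: 02 XOR 65 = 67
byte 2: cb XOR 79 = b2
byte 3: 9b XOR 3d = a6
byte 4: b8 XOR 30 = 88
byte 5: 84 XOR 78 = fc

[74, 103, 178, 166, 136, 252]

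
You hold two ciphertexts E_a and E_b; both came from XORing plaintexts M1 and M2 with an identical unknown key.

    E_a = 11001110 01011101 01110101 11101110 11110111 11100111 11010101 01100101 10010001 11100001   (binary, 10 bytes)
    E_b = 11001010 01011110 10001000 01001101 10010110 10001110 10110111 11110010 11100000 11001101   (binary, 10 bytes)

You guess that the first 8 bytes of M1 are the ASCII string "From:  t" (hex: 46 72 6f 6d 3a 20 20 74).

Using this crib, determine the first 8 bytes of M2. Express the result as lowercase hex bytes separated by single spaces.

42 71 92 ce 5b 49 42 e3

First, E_a ⊕ E_b = (M1 ⊕ K) ⊕ (M2 ⊕ K) = M1 ⊕ M2, so the key drops out. Then M2 = (M1 ⊕ M2) ⊕ M1 over the first 8 bytes.
byte 0: (ce ^ ca) ^ 46 = 04 ^ 46 = 42
byte 1: (5d ^ 5e) ^ 72 = 03 ^ 72 = 71
byte 2: (75 ^ 88) ^ 6f = fd ^ 6f = 92
byte 3: (ee ^ 4d) ^ 6d = a3 ^ 6d = ce
byte 4: (f7 ^ 96) ^ 3a = 61 ^ 3a = 5b
byte 5: (e7 ^ 8e) ^ 20 = 69 ^ 20 = 49
byte 6: (d5 ^ b7) ^ 20 = 62 ^ 20 = 42
byte 7: (65 ^ f2) ^ 74 = 97 ^ 74 = e3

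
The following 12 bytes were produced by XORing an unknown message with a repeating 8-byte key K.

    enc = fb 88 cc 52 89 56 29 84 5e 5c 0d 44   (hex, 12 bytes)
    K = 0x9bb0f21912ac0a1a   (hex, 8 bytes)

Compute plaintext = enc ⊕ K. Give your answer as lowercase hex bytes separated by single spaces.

The 8-byte key repeats, so the effective keystream is 9b b0 f2 19 12 ac 0a 1a 9b b0 f2 19.
byte 0: fb ^ 9b = 60
byte 1: 88 ^ b0 = 38
byte 2: cc ^ f2 = 3e
byte 3: 52 ^ 19 = 4b
byte 4: 89 ^ 12 = 9b
byte 5: 56 ^ ac = fa
byte 6: 29 ^ 0a = 23
byte 7: 84 ^ 1a = 9e
byte 8: 5e ^ 9b = c5
byte 9: 5c ^ b0 = ec
byte 10: 0d ^ f2 = ff
byte 11: 44 ^ 19 = 5d

60 38 3e 4b 9b fa 23 9e c5 ec ff 5d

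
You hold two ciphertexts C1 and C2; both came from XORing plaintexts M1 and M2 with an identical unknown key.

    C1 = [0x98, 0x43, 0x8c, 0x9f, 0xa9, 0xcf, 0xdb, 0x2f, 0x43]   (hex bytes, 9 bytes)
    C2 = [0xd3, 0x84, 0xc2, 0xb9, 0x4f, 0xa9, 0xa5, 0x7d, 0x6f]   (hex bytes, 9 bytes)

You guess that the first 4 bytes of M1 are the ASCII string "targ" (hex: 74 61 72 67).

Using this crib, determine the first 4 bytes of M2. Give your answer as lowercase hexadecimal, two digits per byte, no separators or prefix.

3fa63c41

First, C1 ⊕ C2 = (M1 ⊕ K) ⊕ (M2 ⊕ K) = M1 ⊕ M2, so the key drops out. Then M2 = (M1 ⊕ M2) ⊕ M1 over the first 4 bytes.
byte 0: (98 ^ d3) ^ 74 = 4b ^ 74 = 3f
byte 1: (43 ^ 84) ^ 61 = c7 ^ 61 = a6
byte 2: (8c ^ c2) ^ 72 = 4e ^ 72 = 3c
byte 3: (9f ^ b9) ^ 67 = 26 ^ 67 = 41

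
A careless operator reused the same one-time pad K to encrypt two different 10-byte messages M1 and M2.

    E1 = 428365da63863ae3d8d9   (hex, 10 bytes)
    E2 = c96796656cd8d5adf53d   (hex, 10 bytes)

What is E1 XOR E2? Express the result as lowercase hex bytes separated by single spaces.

E1 ⊕ E2 = (M1 ⊕ K) ⊕ (M2 ⊕ K) = M1 ⊕ M2 — the shared key cancels under XOR.
42 ^ c9 = 8b
83 ^ 67 = e4
65 ^ 96 = f3
da ^ 65 = bf
63 ^ 6c = 0f
86 ^ d8 = 5e
3a ^ d5 = ef
e3 ^ ad = 4e
d8 ^ f5 = 2d
d9 ^ 3d = e4

8b e4 f3 bf 0f 5e ef 4e 2d e4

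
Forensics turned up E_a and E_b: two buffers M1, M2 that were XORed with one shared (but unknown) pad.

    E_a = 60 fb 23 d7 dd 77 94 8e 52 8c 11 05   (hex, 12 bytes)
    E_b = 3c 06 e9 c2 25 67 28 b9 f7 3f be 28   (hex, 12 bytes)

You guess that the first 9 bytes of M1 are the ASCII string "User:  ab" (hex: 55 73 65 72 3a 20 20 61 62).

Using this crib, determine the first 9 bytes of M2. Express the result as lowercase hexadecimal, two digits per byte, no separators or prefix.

First, E_a ⊕ E_b = (M1 ⊕ K) ⊕ (M2 ⊕ K) = M1 ⊕ M2, so the key drops out. Then M2 = (M1 ⊕ M2) ⊕ M1 over the first 9 bytes.
byte 0: (60 XOR 3c) XOR 55 = 5c XOR 55 = 09
byte 1: (fb XOR 06) XOR 73 = fd XOR 73 = 8e
byte 2: (23 XOR e9) XOR 65 = ca XOR 65 = af
byte 3: (d7 XOR c2) XOR 72 = 15 XOR 72 = 67
byte 4: (dd XOR 25) XOR 3a = f8 XOR 3a = c2
byte 5: (77 XOR 67) XOR 20 = 10 XOR 20 = 30
byte 6: (94 XOR 28) XOR 20 = bc XOR 20 = 9c
byte 7: (8e XOR b9) XOR 61 = 37 XOR 61 = 56
byte 8: (52 XOR f7) XOR 62 = a5 XOR 62 = c7

098eaf67c2309c56c7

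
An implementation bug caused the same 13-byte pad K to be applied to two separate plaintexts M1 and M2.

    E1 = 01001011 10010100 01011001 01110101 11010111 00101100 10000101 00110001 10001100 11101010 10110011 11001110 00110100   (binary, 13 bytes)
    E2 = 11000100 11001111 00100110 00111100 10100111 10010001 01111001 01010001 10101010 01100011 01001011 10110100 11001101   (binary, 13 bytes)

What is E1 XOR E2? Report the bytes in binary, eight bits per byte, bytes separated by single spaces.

10001111 01011011 01111111 01001001 01110000 10111101 11111100 01100000 00100110 10001001 11111000 01111010 11111001

E1 ⊕ E2 = (M1 ⊕ K) ⊕ (M2 ⊕ K) = M1 ⊕ M2 — the shared key cancels under XOR.
4b ^ c4 = 8f
94 ^ cf = 5b
59 ^ 26 = 7f
75 ^ 3c = 49
d7 ^ a7 = 70
2c ^ 91 = bd
85 ^ 79 = fc
31 ^ 51 = 60
8c ^ aa = 26
ea ^ 63 = 89
b3 ^ 4b = f8
ce ^ b4 = 7a
34 ^ cd = f9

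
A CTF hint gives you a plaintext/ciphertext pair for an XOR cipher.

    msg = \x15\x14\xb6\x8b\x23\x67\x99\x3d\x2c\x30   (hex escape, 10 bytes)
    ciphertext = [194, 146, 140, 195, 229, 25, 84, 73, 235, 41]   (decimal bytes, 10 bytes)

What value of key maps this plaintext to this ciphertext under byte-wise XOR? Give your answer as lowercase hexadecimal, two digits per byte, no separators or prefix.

d7863a48c67ecd74c719

Since ciphertext = msg ⊕ key, XORing both sides with msg gives key = msg ⊕ ciphertext.
15 XOR c2 = d7
14 XOR 92 = 86
b6 XOR 8c = 3a
8b XOR c3 = 48
23 XOR e5 = c6
67 XOR 19 = 7e
99 XOR 54 = cd
3d XOR 49 = 74
2c XOR eb = c7
30 XOR 29 = 19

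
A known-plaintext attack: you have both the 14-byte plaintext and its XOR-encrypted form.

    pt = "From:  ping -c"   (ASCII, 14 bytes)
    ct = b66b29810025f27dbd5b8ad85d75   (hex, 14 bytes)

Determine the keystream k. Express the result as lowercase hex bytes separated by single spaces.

f0 19 46 ec 3a 05 d2 0d d4 35 ed f8 70 16

Since ct = pt ⊕ k, XORing both sides with pt gives k = pt ⊕ ct.
byte 0: 46 XOR b6 = f0
byte 1: 72 XOR 6b = 19
byte 2: 6f XOR 29 = 46
byte 3: 6d XOR 81 = ec
byte 4: 3a XOR 00 = 3a
byte 5: 20 XOR 25 = 05
byte 6: 20 XOR f2 = d2
byte 7: 70 XOR 7d = 0d
byte 8: 69 XOR bd = d4
byte 9: 6e XOR 5b = 35
byte 10: 67 XOR 8a = ed
byte 11: 20 XOR d8 = f8
byte 12: 2d XOR 5d = 70
byte 13: 63 XOR 75 = 16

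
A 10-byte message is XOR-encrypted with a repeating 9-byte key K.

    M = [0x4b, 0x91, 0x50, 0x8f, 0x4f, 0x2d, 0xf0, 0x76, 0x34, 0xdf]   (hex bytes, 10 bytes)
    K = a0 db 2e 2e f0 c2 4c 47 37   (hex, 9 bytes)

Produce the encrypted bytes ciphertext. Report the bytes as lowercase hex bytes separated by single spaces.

eb 4a 7e a1 bf ef bc 31 03 7f

The 9-byte key repeats, so the effective keystream is a0 db 2e 2e f0 c2 4c 47 37 a0.
byte 0: 4b XOR a0 = eb
byte 1: 91 XOR db = 4a
byte 2: 50 XOR 2e = 7e
byte 3: 8f XOR 2e = a1
byte 4: 4f XOR f0 = bf
byte 5: 2d XOR c2 = ef
byte 6: f0 XOR 4c = bc
byte 7: 76 XOR 47 = 31
byte 8: 34 XOR 37 = 03
byte 9: df XOR a0 = 7f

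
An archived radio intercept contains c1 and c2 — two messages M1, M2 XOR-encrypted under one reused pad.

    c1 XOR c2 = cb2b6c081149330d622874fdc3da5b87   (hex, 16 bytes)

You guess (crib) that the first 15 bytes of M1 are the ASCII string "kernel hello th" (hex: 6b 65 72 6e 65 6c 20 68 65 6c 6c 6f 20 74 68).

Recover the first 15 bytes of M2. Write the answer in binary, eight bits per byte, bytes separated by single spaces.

10100000 01001110 00011110 01100110 01110100 00100101 00010011 01100101 00000111 01000100 00011000 10010010 11100011 10101110 00110011

Since c1 ⊕ c2 = M1 ⊕ M2, XORing with the guessed M1 bytes yields the corresponding M2 bytes: M2 = (c1 ⊕ c2) ⊕ M1.
203 XOR 107 = 160
 43 XOR 101 =  78
108 XOR 114 =  30
  8 XOR 110 = 102
 17 XOR 101 = 116
 73 XOR 108 =  37
 51 XOR  32 =  19
 13 XOR 104 = 101
 98 XOR 101 =   7
 40 XOR 108 =  68
116 XOR 108 =  24
253 XOR 111 = 146
195 XOR  32 = 227
218 XOR 116 = 174
 91 XOR 104 =  51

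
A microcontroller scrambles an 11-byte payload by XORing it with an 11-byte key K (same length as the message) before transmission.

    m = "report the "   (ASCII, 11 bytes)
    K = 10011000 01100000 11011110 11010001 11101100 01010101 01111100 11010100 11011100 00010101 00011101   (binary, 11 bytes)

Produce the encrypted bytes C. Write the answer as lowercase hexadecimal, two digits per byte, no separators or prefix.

ea05aebe9e215ca0b4703d

XOR is its own inverse, so applying the key byte-wise gives the result directly.
114 ⊕ 152 = 234
101 ⊕  96 =   5
112 ⊕ 222 = 174
111 ⊕ 209 = 190
114 ⊕ 236 = 158
116 ⊕  85 =  33
 32 ⊕ 124 =  92
116 ⊕ 212 = 160
104 ⊕ 220 = 180
101 ⊕  21 = 112
 32 ⊕  29 =  61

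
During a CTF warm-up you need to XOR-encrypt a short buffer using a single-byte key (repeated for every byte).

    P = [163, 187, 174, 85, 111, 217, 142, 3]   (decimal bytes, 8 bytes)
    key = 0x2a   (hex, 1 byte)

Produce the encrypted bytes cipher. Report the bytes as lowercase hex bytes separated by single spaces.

The 1-byte key repeats, so the effective keystream is 2a 2a 2a 2a 2a 2a 2a 2a.
byte 0: a3 ^ 2a = 89
byte 1: bb ^ 2a = 91
byte 2: ae ^ 2a = 84
byte 3: 55 ^ 2a = 7f
byte 4: 6f ^ 2a = 45
byte 5: d9 ^ 2a = f3
byte 6: 8e ^ 2a = a4
byte 7: 03 ^ 2a = 29

89 91 84 7f 45 f3 a4 29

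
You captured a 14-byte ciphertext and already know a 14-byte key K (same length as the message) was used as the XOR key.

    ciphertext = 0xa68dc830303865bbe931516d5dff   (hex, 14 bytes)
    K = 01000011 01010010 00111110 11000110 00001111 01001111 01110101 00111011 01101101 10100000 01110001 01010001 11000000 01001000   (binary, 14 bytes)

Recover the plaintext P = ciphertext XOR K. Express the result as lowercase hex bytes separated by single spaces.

e5 df f6 f6 3f 77 10 80 84 91 20 3c 9d b7

XOR is its own inverse, so applying the key byte-wise gives the result directly.
166 xor  67 = 229
141 xor  82 = 223
200 xor  62 = 246
 48 xor 198 = 246
 48 xor  15 =  63
 56 xor  79 = 119
101 xor 117 =  16
187 xor  59 = 128
233 xor 109 = 132
 49 xor 160 = 145
 81 xor 113 =  32
109 xor  81 =  60
 93 xor 192 = 157
255 xor  72 = 183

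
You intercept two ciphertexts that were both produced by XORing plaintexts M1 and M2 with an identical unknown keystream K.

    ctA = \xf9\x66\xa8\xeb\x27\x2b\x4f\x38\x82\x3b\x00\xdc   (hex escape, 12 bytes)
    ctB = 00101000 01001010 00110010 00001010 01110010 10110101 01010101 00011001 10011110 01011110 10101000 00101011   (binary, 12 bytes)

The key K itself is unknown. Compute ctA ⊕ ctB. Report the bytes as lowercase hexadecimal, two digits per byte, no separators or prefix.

d12c9ae1559e1a211c65a8f7

ctA ⊕ ctB = (M1 ⊕ K) ⊕ (M2 ⊕ K) = M1 ⊕ M2 — the shared key cancels under XOR.
f9 xor 28 = d1
66 xor 4a = 2c
a8 xor 32 = 9a
eb xor 0a = e1
27 xor 72 = 55
2b xor b5 = 9e
4f xor 55 = 1a
38 xor 19 = 21
82 xor 9e = 1c
3b xor 5e = 65
00 xor a8 = a8
dc xor 2b = f7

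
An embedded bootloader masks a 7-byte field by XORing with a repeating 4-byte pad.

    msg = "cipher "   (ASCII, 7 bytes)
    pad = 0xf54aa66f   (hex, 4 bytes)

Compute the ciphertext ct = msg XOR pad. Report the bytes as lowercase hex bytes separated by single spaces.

96 23 d6 07 90 38 86

The 4-byte key repeats, so the effective keystream is f5 4a a6 6f f5 4a a6.
byte 0: 63 ⊕ f5 = 96
byte 1: 69 ⊕ 4a = 23
byte 2: 70 ⊕ a6 = d6
byte 3: 68 ⊕ 6f = 07
byte 4: 65 ⊕ f5 = 90
byte 5: 72 ⊕ 4a = 38
byte 6: 20 ⊕ a6 = 86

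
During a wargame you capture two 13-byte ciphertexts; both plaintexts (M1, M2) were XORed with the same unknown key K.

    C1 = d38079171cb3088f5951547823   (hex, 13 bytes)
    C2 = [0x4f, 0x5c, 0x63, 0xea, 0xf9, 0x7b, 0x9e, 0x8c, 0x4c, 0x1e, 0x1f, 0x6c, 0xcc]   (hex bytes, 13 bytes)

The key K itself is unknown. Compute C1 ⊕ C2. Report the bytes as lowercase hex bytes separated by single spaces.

C1 ⊕ C2 = (M1 ⊕ K) ⊕ (M2 ⊕ K) = M1 ⊕ M2 — the shared key cancels under XOR.
d3 XOR 4f = 9c
80 XOR 5c = dc
79 XOR 63 = 1a
17 XOR ea = fd
1c XOR f9 = e5
b3 XOR 7b = c8
08 XOR 9e = 96
8f XOR 8c = 03
59 XOR 4c = 15
51 XOR 1e = 4f
54 XOR 1f = 4b
78 XOR 6c = 14
23 XOR cc = ef

9c dc 1a fd e5 c8 96 03 15 4f 4b 14 ef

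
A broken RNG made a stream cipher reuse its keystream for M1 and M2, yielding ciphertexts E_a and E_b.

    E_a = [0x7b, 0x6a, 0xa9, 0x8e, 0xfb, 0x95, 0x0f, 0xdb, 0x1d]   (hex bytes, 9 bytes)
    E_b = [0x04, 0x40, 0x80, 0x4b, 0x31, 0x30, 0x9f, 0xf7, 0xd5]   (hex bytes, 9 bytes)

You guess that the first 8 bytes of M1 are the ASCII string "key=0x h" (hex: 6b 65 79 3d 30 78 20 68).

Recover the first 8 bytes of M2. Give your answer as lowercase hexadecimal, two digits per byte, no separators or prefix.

144f50f8faddb044

First, E_a ⊕ E_b = (M1 ⊕ K) ⊕ (M2 ⊕ K) = M1 ⊕ M2, so the key drops out. Then M2 = (M1 ⊕ M2) ⊕ M1 over the first 8 bytes.
byte 0: (7b ^ 04) ^ 6b = 7f ^ 6b = 14
byte 1: (6a ^ 40) ^ 65 = 2a ^ 65 = 4f
byte 2: (a9 ^ 80) ^ 79 = 29 ^ 79 = 50
byte 3: (8e ^ 4b) ^ 3d = c5 ^ 3d = f8
byte 4: (fb ^ 31) ^ 30 = ca ^ 30 = fa
byte 5: (95 ^ 30) ^ 78 = a5 ^ 78 = dd
byte 6: (0f ^ 9f) ^ 20 = 90 ^ 20 = b0
byte 7: (db ^ f7) ^ 68 = 2c ^ 68 = 44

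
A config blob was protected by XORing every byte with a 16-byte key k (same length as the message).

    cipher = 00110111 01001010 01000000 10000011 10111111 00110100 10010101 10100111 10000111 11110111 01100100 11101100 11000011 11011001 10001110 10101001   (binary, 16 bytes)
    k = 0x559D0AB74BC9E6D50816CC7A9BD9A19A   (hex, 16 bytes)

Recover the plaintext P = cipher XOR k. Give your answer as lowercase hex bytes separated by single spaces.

37 ⊕ 55 = 62
4a ⊕ 9d = d7
40 ⊕ 0a = 4a
83 ⊕ b7 = 34
bf ⊕ 4b = f4
34 ⊕ c9 = fd
95 ⊕ e6 = 73
a7 ⊕ d5 = 72
87 ⊕ 08 = 8f
f7 ⊕ 16 = e1
64 ⊕ cc = a8
ec ⊕ 7a = 96
c3 ⊕ 9b = 58
d9 ⊕ d9 = 00
8e ⊕ a1 = 2f
a9 ⊕ 9a = 33

62 d7 4a 34 f4 fd 73 72 8f e1 a8 96 58 00 2f 33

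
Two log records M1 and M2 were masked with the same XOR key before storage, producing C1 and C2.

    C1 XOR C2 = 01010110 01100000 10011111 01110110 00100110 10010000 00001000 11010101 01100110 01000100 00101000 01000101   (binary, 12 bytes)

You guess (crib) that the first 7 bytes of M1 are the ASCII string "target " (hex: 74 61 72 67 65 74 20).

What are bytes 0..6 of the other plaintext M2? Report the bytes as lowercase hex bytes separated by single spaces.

22 01 ed 11 43 e4 28

Since C1 ⊕ C2 = M1 ⊕ M2, XORing with the guessed M1 bytes yields the corresponding M2 bytes: M2 = (C1 ⊕ C2) ⊕ M1.
 86 xor 116 =  34
 96 xor  97 =   1
159 xor 114 = 237
118 xor 103 =  17
 38 xor 101 =  67
144 xor 116 = 228
  8 xor  32 =  40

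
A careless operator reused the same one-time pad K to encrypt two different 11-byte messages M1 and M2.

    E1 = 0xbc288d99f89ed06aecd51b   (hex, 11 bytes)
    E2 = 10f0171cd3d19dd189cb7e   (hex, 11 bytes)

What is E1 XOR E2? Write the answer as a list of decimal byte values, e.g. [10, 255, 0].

E1 ⊕ E2 = (M1 ⊕ K) ⊕ (M2 ⊕ K) = M1 ⊕ M2 — the shared key cancels under XOR.
byte 0: bc ^ 10 = ac
byte 1: 28 ^ f0 = d8
byte 2: 8d ^ 17 = 9a
byte 3: 99 ^ 1c = 85
byte 4: f8 ^ d3 = 2b
byte 5: 9e ^ d1 = 4f
byte 6: d0 ^ 9d = 4d
byte 7: 6a ^ d1 = bb
byte 8: ec ^ 89 = 65
byte 9: d5 ^ cb = 1e
byte 10: 1b ^ 7e = 65

[172, 216, 154, 133, 43, 79, 77, 187, 101, 30, 101]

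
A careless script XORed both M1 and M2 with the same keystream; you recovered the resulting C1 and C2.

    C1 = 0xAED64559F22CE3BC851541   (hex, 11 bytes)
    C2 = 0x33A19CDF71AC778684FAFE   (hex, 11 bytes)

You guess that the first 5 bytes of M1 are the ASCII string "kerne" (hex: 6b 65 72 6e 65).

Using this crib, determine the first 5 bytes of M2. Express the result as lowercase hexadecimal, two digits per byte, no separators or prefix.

f612abe8e6

First, C1 ⊕ C2 = (M1 ⊕ K) ⊕ (M2 ⊕ K) = M1 ⊕ M2, so the key drops out. Then M2 = (M1 ⊕ M2) ⊕ M1 over the first 5 bytes.
byte 0: (ae ^ 33) ^ 6b = 9d ^ 6b = f6
byte 1: (d6 ^ a1) ^ 65 = 77 ^ 65 = 12
byte 2: (45 ^ 9c) ^ 72 = d9 ^ 72 = ab
byte 3: (59 ^ df) ^ 6e = 86 ^ 6e = e8
byte 4: (f2 ^ 71) ^ 65 = 83 ^ 65 = e6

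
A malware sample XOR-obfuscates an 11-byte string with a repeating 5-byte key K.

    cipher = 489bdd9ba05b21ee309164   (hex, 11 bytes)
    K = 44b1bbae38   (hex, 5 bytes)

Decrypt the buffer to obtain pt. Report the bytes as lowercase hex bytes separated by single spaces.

0c 2a 66 35 98 1f 90 55 9e a9 20

The 5-byte key repeats, so the effective keystream is 44 b1 bb ae 38 44 b1 bb ae 38 44.
byte 0: 48 ^ 44 = 0c
byte 1: 9b ^ b1 = 2a
byte 2: dd ^ bb = 66
byte 3: 9b ^ ae = 35
byte 4: a0 ^ 38 = 98
byte 5: 5b ^ 44 = 1f
byte 6: 21 ^ b1 = 90
byte 7: ee ^ bb = 55
byte 8: 30 ^ ae = 9e
byte 9: 91 ^ 38 = a9
byte 10: 64 ^ 44 = 20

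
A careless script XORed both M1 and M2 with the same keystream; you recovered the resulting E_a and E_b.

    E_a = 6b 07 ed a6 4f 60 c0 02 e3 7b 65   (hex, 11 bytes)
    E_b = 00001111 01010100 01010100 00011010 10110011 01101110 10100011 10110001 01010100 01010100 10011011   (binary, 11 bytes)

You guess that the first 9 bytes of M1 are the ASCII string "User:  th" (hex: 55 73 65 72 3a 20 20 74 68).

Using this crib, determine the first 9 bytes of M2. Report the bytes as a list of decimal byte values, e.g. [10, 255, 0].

First, E_a ⊕ E_b = (M1 ⊕ K) ⊕ (M2 ⊕ K) = M1 ⊕ M2, so the key drops out. Then M2 = (M1 ⊕ M2) ⊕ M1 over the first 9 bytes.
byte 0: (6b XOR 0f) XOR 55 = 64 XOR 55 = 31
byte 1: (07 XOR 54) XOR 73 = 53 XOR 73 = 20
byte 2: (ed XOR 54) XOR 65 = b9 XOR 65 = dc
byte 3: (a6 XOR 1a) XOR 72 = bc XOR 72 = ce
byte 4: (4f XOR b3) XOR 3a = fc XOR 3a = c6
byte 5: (60 XOR 6e) XOR 20 = 0e XOR 20 = 2e
byte 6: (c0 XOR a3) XOR 20 = 63 XOR 20 = 43
byte 7: (02 XOR b1) XOR 74 = b3 XOR 74 = c7
byte 8: (e3 XOR 54) XOR 68 = b7 XOR 68 = df

[49, 32, 220, 206, 198, 46, 67, 199, 223]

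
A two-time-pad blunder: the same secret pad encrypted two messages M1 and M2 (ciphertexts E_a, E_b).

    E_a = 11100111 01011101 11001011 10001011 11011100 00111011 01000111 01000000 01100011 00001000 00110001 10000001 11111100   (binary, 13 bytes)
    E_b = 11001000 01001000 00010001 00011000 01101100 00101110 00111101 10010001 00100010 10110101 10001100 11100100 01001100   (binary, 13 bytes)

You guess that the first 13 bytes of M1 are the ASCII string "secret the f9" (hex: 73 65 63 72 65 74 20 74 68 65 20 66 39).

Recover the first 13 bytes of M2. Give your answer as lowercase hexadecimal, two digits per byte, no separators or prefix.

First, E_a ⊕ E_b = (M1 ⊕ K) ⊕ (M2 ⊕ K) = M1 ⊕ M2, so the key drops out. Then M2 = (M1 ⊕ M2) ⊕ M1 over the first 13 bytes.
byte 0: (e7 ^ c8) ^ 73 = 2f ^ 73 = 5c
byte 1: (5d ^ 48) ^ 65 = 15 ^ 65 = 70
byte 2: (cb ^ 11) ^ 63 = da ^ 63 = b9
byte 3: (8b ^ 18) ^ 72 = 93 ^ 72 = e1
byte 4: (dc ^ 6c) ^ 65 = b0 ^ 65 = d5
byte 5: (3b ^ 2e) ^ 74 = 15 ^ 74 = 61
byte 6: (47 ^ 3d) ^ 20 = 7a ^ 20 = 5a
byte 7: (40 ^ 91) ^ 74 = d1 ^ 74 = a5
byte 8: (63 ^ 22) ^ 68 = 41 ^ 68 = 29
byte 9: (08 ^ b5) ^ 65 = bd ^ 65 = d8
byte 10: (31 ^ 8c) ^ 20 = bd ^ 20 = 9d
byte 11: (81 ^ e4) ^ 66 = 65 ^ 66 = 03
byte 12: (fc ^ 4c) ^ 39 = b0 ^ 39 = 89

5c70b9e1d5615aa529d89d0389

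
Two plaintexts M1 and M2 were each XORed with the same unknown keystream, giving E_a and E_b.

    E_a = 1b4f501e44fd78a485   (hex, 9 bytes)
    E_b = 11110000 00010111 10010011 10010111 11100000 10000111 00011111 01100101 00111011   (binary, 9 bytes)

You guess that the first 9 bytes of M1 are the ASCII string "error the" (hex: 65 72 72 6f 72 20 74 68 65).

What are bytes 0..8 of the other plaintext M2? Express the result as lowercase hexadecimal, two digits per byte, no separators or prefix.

8e2ab1e6d65a13a9db

First, E_a ⊕ E_b = (M1 ⊕ K) ⊕ (M2 ⊕ K) = M1 ⊕ M2, so the key drops out. Then M2 = (M1 ⊕ M2) ⊕ M1 over the first 9 bytes.
byte 0: (1b ^ f0) ^ 65 = eb ^ 65 = 8e
byte 1: (4f ^ 17) ^ 72 = 58 ^ 72 = 2a
byte 2: (50 ^ 93) ^ 72 = c3 ^ 72 = b1
byte 3: (1e ^ 97) ^ 6f = 89 ^ 6f = e6
byte 4: (44 ^ e0) ^ 72 = a4 ^ 72 = d6
byte 5: (fd ^ 87) ^ 20 = 7a ^ 20 = 5a
byte 6: (78 ^ 1f) ^ 74 = 67 ^ 74 = 13
byte 7: (a4 ^ 65) ^ 68 = c1 ^ 68 = a9
byte 8: (85 ^ 3b) ^ 65 = be ^ 65 = db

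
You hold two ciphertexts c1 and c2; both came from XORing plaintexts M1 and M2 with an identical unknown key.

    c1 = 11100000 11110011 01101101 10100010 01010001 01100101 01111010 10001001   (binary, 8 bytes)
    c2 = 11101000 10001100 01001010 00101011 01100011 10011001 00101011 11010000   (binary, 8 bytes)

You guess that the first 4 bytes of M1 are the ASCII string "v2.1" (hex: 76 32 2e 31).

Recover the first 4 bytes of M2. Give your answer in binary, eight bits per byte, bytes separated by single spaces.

01111110 01001101 00001001 10111000

First, c1 ⊕ c2 = (M1 ⊕ K) ⊕ (M2 ⊕ K) = M1 ⊕ M2, so the key drops out. Then M2 = (M1 ⊕ M2) ⊕ M1 over the first 4 bytes.
byte 0: (e0 xor e8) xor 76 = 08 xor 76 = 7e
byte 1: (f3 xor 8c) xor 32 = 7f xor 32 = 4d
byte 2: (6d xor 4a) xor 2e = 27 xor 2e = 09
byte 3: (a2 xor 2b) xor 31 = 89 xor 31 = b8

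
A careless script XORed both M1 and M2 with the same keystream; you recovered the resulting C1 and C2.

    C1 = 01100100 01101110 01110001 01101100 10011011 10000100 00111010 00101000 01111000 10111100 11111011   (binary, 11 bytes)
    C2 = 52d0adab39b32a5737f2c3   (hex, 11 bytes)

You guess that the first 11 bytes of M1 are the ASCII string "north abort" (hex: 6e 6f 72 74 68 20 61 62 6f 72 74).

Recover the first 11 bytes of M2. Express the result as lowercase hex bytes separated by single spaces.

58 d1 ae b3 ca 17 71 1d 20 3c 4c

First, C1 ⊕ C2 = (M1 ⊕ K) ⊕ (M2 ⊕ K) = M1 ⊕ M2, so the key drops out. Then M2 = (M1 ⊕ M2) ⊕ M1 over the first 11 bytes.
byte 0: (64 XOR 52) XOR 6e = 36 XOR 6e = 58
byte 1: (6e XOR d0) XOR 6f = be XOR 6f = d1
byte 2: (71 XOR ad) XOR 72 = dc XOR 72 = ae
byte 3: (6c XOR ab) XOR 74 = c7 XOR 74 = b3
byte 4: (9b XOR 39) XOR 68 = a2 XOR 68 = ca
byte 5: (84 XOR b3) XOR 20 = 37 XOR 20 = 17
byte 6: (3a XOR 2a) XOR 61 = 10 XOR 61 = 71
byte 7: (28 XOR 57) XOR 62 = 7f XOR 62 = 1d
byte 8: (78 XOR 37) XOR 6f = 4f XOR 6f = 20
byte 9: (bc XOR f2) XOR 72 = 4e XOR 72 = 3c
byte 10: (fb XOR c3) XOR 74 = 38 XOR 74 = 4c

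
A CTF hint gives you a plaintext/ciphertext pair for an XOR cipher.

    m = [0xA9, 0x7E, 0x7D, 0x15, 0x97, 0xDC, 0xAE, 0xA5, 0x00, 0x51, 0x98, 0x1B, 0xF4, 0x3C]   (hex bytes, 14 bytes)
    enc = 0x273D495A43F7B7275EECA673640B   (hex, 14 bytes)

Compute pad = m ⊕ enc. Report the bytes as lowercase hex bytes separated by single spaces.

8e 43 34 4f d4 2b 19 82 5e bd 3e 68 90 37

Since enc = m ⊕ pad, XORing both sides with m gives pad = m ⊕ enc.
byte 0: a9 ⊕ 27 = 8e
byte 1: 7e ⊕ 3d = 43
byte 2: 7d ⊕ 49 = 34
byte 3: 15 ⊕ 5a = 4f
byte 4: 97 ⊕ 43 = d4
byte 5: dc ⊕ f7 = 2b
byte 6: ae ⊕ b7 = 19
byte 7: a5 ⊕ 27 = 82
byte 8: 00 ⊕ 5e = 5e
byte 9: 51 ⊕ ec = bd
byte 10: 98 ⊕ a6 = 3e
byte 11: 1b ⊕ 73 = 68
byte 12: f4 ⊕ 64 = 90
byte 13: 3c ⊕ 0b = 37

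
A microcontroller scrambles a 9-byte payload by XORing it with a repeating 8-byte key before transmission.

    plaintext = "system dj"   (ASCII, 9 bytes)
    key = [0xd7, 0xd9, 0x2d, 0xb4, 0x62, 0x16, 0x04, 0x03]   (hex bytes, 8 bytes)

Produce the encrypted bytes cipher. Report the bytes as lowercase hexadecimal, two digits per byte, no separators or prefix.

The 8-byte key repeats, so the effective keystream is d7 d9 2d b4 62 16 04 03 d7.
byte 0: 73 ^ d7 = a4
byte 1: 79 ^ d9 = a0
byte 2: 73 ^ 2d = 5e
byte 3: 74 ^ b4 = c0
byte 4: 65 ^ 62 = 07
byte 5: 6d ^ 16 = 7b
byte 6: 20 ^ 04 = 24
byte 7: 64 ^ 03 = 67
byte 8: 6a ^ d7 = bd

a4a05ec0077b2467bd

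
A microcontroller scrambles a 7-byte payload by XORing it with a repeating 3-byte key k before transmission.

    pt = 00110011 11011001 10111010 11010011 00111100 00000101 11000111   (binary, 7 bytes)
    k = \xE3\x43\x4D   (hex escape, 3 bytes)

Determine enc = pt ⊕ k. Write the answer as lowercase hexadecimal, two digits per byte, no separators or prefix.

The 3-byte key repeats, so the effective keystream is e3 43 4d e3 43 4d e3.
byte 0: 00110011 ^ 11100011 = 11010000
byte 1: 11011001 ^ 01000011 = 10011010
byte 2: 10111010 ^ 01001101 = 11110111
byte 3: 11010011 ^ 11100011 = 00110000
byte 4: 00111100 ^ 01000011 = 01111111
byte 5: 00000101 ^ 01001101 = 01001000
byte 6: 11000111 ^ 11100011 = 00100100

d09af7307f4824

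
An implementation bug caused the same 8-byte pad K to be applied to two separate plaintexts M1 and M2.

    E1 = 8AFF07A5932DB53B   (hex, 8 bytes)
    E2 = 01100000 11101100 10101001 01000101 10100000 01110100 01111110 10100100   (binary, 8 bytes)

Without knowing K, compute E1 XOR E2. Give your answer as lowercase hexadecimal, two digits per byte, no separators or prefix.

ea13aee03359cb9f

E1 ⊕ E2 = (M1 ⊕ K) ⊕ (M2 ⊕ K) = M1 ⊕ M2 — the shared key cancels under XOR.
8a ⊕ 60 = ea
ff ⊕ ec = 13
07 ⊕ a9 = ae
a5 ⊕ 45 = e0
93 ⊕ a0 = 33
2d ⊕ 74 = 59
b5 ⊕ 7e = cb
3b ⊕ a4 = 9f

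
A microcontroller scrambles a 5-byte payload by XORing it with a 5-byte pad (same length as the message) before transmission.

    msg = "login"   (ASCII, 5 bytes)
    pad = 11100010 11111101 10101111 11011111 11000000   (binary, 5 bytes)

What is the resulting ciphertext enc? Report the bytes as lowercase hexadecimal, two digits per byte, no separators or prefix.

XOR is its own inverse, so applying the key byte-wise gives the result directly.
6c ⊕ e2 = 8e
6f ⊕ fd = 92
67 ⊕ af = c8
69 ⊕ df = b6
6e ⊕ c0 = ae

8e92c8b6ae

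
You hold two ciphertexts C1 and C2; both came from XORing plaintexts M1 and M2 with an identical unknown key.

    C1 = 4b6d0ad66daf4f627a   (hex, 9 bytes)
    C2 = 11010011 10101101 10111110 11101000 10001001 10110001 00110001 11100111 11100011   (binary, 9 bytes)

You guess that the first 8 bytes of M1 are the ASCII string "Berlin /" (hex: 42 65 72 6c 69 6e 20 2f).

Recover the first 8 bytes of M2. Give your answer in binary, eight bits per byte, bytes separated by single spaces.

11011010 10100101 11000110 01010010 10001101 01110000 01011110 10101010

First, C1 ⊕ C2 = (M1 ⊕ K) ⊕ (M2 ⊕ K) = M1 ⊕ M2, so the key drops out. Then M2 = (M1 ⊕ M2) ⊕ M1 over the first 8 bytes.
byte 0: (4b xor d3) xor 42 = 98 xor 42 = da
byte 1: (6d xor ad) xor 65 = c0 xor 65 = a5
byte 2: (0a xor be) xor 72 = b4 xor 72 = c6
byte 3: (d6 xor e8) xor 6c = 3e xor 6c = 52
byte 4: (6d xor 89) xor 69 = e4 xor 69 = 8d
byte 5: (af xor b1) xor 6e = 1e xor 6e = 70
byte 6: (4f xor 31) xor 20 = 7e xor 20 = 5e
byte 7: (62 xor e7) xor 2f = 85 xor 2f = aa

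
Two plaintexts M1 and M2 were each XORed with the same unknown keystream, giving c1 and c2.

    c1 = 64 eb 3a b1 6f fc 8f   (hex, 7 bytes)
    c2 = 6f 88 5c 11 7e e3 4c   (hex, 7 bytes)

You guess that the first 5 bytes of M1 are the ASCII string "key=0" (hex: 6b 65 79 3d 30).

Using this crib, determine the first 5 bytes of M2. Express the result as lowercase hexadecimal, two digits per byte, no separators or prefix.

60061f9d21

First, c1 ⊕ c2 = (M1 ⊕ K) ⊕ (M2 ⊕ K) = M1 ⊕ M2, so the key drops out. Then M2 = (M1 ⊕ M2) ⊕ M1 over the first 5 bytes.
byte 0: (64 ⊕ 6f) ⊕ 6b = 0b ⊕ 6b = 60
byte 1: (eb ⊕ 88) ⊕ 65 = 63 ⊕ 65 = 06
byte 2: (3a ⊕ 5c) ⊕ 79 = 66 ⊕ 79 = 1f
byte 3: (b1 ⊕ 11) ⊕ 3d = a0 ⊕ 3d = 9d
byte 4: (6f ⊕ 7e) ⊕ 30 = 11 ⊕ 30 = 21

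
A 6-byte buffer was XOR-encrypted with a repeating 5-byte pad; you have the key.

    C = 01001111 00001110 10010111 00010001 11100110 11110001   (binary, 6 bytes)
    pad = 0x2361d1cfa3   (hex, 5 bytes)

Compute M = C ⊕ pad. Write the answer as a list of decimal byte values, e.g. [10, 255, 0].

The 5-byte key repeats, so the effective keystream is 23 61 d1 cf a3 23.
byte 0: 4f XOR 23 = 6c
byte 1: 0e XOR 61 = 6f
byte 2: 97 XOR d1 = 46
byte 3: 11 XOR cf = de
byte 4: e6 XOR a3 = 45
byte 5: f1 XOR 23 = d2

[108, 111, 70, 222, 69, 210]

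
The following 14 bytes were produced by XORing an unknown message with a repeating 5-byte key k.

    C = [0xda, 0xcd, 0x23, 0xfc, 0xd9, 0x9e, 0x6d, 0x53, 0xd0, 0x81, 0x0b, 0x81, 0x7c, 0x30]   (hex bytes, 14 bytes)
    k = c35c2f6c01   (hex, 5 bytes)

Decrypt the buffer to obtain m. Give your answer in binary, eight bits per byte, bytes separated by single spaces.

00011001 10010001 00001100 10010000 11011000 01011101 00110001 01111100 10111100 10000000 11001000 11011101 01010011 01011100

The 5-byte key repeats, so the effective keystream is c3 5c 2f 6c 01 c3 5c 2f 6c 01 c3 5c 2f 6c.
byte 0: 11011010 ⊕ 11000011 = 00011001
byte 1: 11001101 ⊕ 01011100 = 10010001
byte 2: 00100011 ⊕ 00101111 = 00001100
byte 3: 11111100 ⊕ 01101100 = 10010000
byte 4: 11011001 ⊕ 00000001 = 11011000
byte 5: 10011110 ⊕ 11000011 = 01011101
byte 6: 01101101 ⊕ 01011100 = 00110001
byte 7: 01010011 ⊕ 00101111 = 01111100
byte 8: 11010000 ⊕ 01101100 = 10111100
byte 9: 10000001 ⊕ 00000001 = 10000000
byte 10: 00001011 ⊕ 11000011 = 11001000
byte 11: 10000001 ⊕ 01011100 = 11011101
byte 12: 01111100 ⊕ 00101111 = 01010011
byte 13: 00110000 ⊕ 01101100 = 01011100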